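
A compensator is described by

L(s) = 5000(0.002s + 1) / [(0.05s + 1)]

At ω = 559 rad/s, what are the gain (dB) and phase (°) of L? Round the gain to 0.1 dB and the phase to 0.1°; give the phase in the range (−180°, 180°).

At ω = 559 rad/s:
zero (1 + j559·0.002) = 1 + j1.118 → |·| ≈ 1.5, ∠ ≈ 48.19°
pole (1 + j559·0.05) = 1 + j27.95 → |·| ≈ 27.968, ∠ ≈ 87.95°
|L| = 5000 · 1.5 / (27.968) ≈ 268.16
Gain = 20 log₁₀(268.16) ≈ 48.57 dB
∠L = (48.19°) − (87.95°) = -39.76°

48.6 dB, -39.8°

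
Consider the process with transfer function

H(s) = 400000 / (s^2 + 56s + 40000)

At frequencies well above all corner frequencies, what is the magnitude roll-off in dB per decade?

-40 dB/decade

Each pole contributes −20 dB/decade at high frequency; each zero contributes +20 dB/decade.
Net: 0 zero(s) − 2 pole(s) → -40 dB/decade.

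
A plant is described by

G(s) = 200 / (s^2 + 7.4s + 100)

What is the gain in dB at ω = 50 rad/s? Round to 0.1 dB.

At s = jω = j50:
quadratic: (j50)² + 7.4·j50 + 100 = -2400 + j370 → |·| ≈ 2428.4, ∠ ≈ 171.24°
|G| = 200 / 2428.4 ≈ 0.082359
Gain = 20 log₁₀(0.082359) ≈ -21.69 dB

-21.7 dB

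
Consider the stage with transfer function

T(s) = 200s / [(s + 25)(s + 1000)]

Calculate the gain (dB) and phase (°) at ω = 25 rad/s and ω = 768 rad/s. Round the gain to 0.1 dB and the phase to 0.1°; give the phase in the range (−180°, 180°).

At s = jω = j25:
zero at origin: s = j25 → |·| = 25, ∠ = 90.00°
pole (s+25): 25 + j25 → |·| = √(25²+25²) = √1250 ≈ 35.355, ∠ = arctan(25/25) ≈ 45.00°
pole (s+1000): 1000 + j25 → |·| = √(1000²+25²) = √1000625 ≈ 1000.3, ∠ = arctan(25/1000) ≈ 1.43°
|T| = 200 · 25 / 35366 ≈ 0.14138
Gain = 20 log₁₀(0.14138) ≈ -16.99 dB
∠T = 90.00° − 46.43° = 43.57°

At s = jω = j768:
zero at origin: s = j768 → |·| = 768, ∠ = 90.00°
pole (s+25): 25 + j768 → |·| = √(25²+768²) = √590449 ≈ 768.41, ∠ = arctan(768/25) ≈ 88.14°
pole (s+1000): 1000 + j768 → |·| = √(1000²+768²) = √1589824 ≈ 1260.9, ∠ = arctan(768/1000) ≈ 37.52°
|T| = 200 · 768 / 9.6889e+05 ≈ 0.15853
Gain = 20 log₁₀(0.15853) ≈ -16.00 dB
∠T = 90.00° − 125.66° = -35.66°

ω = 25: -17.0 dB, 43.6°; ω = 768: -16.0 dB, -35.7°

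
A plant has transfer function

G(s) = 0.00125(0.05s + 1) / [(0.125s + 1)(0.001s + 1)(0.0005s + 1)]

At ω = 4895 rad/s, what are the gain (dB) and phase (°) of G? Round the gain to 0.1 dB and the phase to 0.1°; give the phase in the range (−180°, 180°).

-88.4 dB, -146.4°

At ω = 4895 rad/s:
zero (1 + j4895·0.05) = 1 + j244.75 → |·| ≈ 244.75, ∠ ≈ 89.77°
pole (1 + j4895·0.125) = 1 + j611.875 → |·| ≈ 611.88, ∠ ≈ 89.91°
pole (1 + j4895·0.001) = 1 + j4.895 → |·| ≈ 4.9961, ∠ ≈ 78.45°
pole (1 + j4895·0.0005) = 1 + j2.4475 → |·| ≈ 2.6439, ∠ ≈ 67.78°
|G| = 0.00125 · 244.75 / (611.88 · 4.9961 · 2.6439) ≈ 3.7852e-05
Gain = 20 log₁₀(3.7852e-05) ≈ -88.44 dB
∠G = (89.77°) − (89.91° + 78.45° + 67.78°) = -146.37°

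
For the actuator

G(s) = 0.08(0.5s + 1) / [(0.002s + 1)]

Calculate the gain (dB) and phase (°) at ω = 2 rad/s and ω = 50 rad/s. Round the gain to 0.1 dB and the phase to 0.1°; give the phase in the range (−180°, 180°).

At ω = 2 rad/s:
zero (1 + j2·0.5) = 1 + j1 → |·| ≈ 1.4142, ∠ ≈ 45.00°
pole (1 + j2·0.002) = 1 + j0.004 → |·| ≈ 1, ∠ ≈ 0.23°
|G| = 0.08 · 1.4142 / (1) ≈ 0.11314
Gain = 20 log₁₀(0.11314) ≈ -18.93 dB
∠G = (45.00°) − (0.23°) = 44.77°

At ω = 50 rad/s:
zero (1 + j50·0.5) = 1 + j25 → |·| ≈ 25.02, ∠ ≈ 87.71°
pole (1 + j50·0.002) = 1 + j0.1 → |·| ≈ 1.005, ∠ ≈ 5.71°
|G| = 0.08 · 25.02 / (1.005) ≈ 1.9916
Gain = 20 log₁₀(1.9916) ≈ 5.98 dB
∠G = (87.71°) − (5.71°) = 82.00°

ω = 2: -18.9 dB, 44.8°; ω = 50: 6.0 dB, 82.0°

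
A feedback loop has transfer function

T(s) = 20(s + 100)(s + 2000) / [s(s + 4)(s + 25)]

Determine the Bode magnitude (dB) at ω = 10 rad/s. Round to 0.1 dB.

At s = jω = j10:
zero (s+100): 100 + j10 → |·| = √(100²+10²) = √10100 ≈ 100.5, ∠ = arctan(10/100) ≈ 5.71°
zero (s+2000): 2000 + j10 → |·| = √(2000²+10²) = √4000100 ≈ 2000, ∠ = arctan(10/2000) ≈ 0.29°
pole (s+4): 4 + j10 → |·| = √(4²+10²) = √116 ≈ 10.77, ∠ = arctan(10/4) ≈ 68.20°
pole (s+25): 25 + j10 → |·| = √(25²+10²) = √725 ≈ 26.926, ∠ = arctan(10/25) ≈ 21.80°
pole at origin: |s| = 10, ∠ = 90.00° (in denominator)
|T| = 20 · 2.01e+05 / 2899.9 ≈ 1386.3
Gain = 20 log₁₀(1386.3) ≈ 62.84 dB

62.8 dB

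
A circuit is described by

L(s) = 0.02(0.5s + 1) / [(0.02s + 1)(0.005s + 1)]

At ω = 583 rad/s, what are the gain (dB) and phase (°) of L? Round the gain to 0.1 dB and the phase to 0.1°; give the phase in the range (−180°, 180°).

At ω = 583 rad/s:
zero (1 + j583·0.5) = 1 + j291.5 → |·| ≈ 291.5, ∠ ≈ 89.80°
pole (1 + j583·0.02) = 1 + j11.66 → |·| ≈ 11.703, ∠ ≈ 85.10°
pole (1 + j583·0.005) = 1 + j2.915 → |·| ≈ 3.0818, ∠ ≈ 71.07°
|L| = 0.02 · 291.5 / (11.703 · 3.0818) ≈ 0.16165
Gain = 20 log₁₀(0.16165) ≈ -15.83 dB
∠L = (89.80°) − (85.10° + 71.07°) = -66.37°

-15.8 dB, -66.4°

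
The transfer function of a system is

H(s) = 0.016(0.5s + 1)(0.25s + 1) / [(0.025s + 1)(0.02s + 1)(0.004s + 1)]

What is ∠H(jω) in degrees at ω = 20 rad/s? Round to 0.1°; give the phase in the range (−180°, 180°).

110.0°

At ω = 20 rad/s:
zero (1 + j20·0.5) = 1 + j10 → |·| ≈ 10.05, ∠ ≈ 84.29°
zero (1 + j20·0.25) = 1 + j5 → |·| ≈ 5.099, ∠ ≈ 78.69°
pole (1 + j20·0.025) = 1 + j0.5 → |·| ≈ 1.118, ∠ ≈ 26.57°
pole (1 + j20·0.02) = 1 + j0.4 → |·| ≈ 1.077, ∠ ≈ 21.80°
pole (1 + j20·0.004) = 1 + j0.08 → |·| ≈ 1.0032, ∠ ≈ 4.57°
∠H = (84.29° + 78.69°) − (26.57° + 21.80° + 4.57°) = 110.04°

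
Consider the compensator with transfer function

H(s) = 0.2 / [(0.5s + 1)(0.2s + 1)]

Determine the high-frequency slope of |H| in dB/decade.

Each pole contributes −20 dB/decade at high frequency; each zero contributes +20 dB/decade.
Net: 0 zero(s) − 2 pole(s) → -40 dB/decade.

-40 dB/decade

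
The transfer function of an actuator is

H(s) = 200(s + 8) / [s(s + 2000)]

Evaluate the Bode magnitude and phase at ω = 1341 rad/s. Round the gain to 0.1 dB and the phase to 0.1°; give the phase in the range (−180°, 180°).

-21.6 dB, -34.2°

At s = jω = j1341:
zero (s+8): 8 + j1341 → |·| = √(8²+1341²) = √1798345 ≈ 1341, ∠ = arctan(1341/8) ≈ 89.66°
pole (s+2000): 2000 + j1341 → |·| = √(2000²+1341²) = √5798281 ≈ 2408, ∠ = arctan(1341/2000) ≈ 33.84°
pole at origin: |s| = 1341, ∠ = 90.00° (in denominator)
|H| = 200 · 1341 / 3.2291e+06 ≈ 0.083057
Gain = 20 log₁₀(0.083057) ≈ -21.61 dB
∠H = 89.66° − 123.84° = -34.18°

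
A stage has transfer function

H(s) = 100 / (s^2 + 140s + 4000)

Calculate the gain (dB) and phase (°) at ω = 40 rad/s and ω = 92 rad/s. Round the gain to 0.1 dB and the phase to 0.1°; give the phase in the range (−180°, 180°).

ω = 40: -35.7 dB, -66.8°; ω = 92: -42.7 dB, -109.1°

Substitute s = j40:
Numerator: 100 = 100 + j0
Denominator: (j40)^2 + 140(j40) + 4000 = 2400 + j5600
|N| = √(100² + 0²) ≈ 100, ∠N ≈ 0.00°
|D| = √(2400² + 5600²) ≈ 6092.6, ∠D ≈ 66.80°
|H| = 100 / 6092.6 ≈ 0.016413
Gain = 20 log₁₀(0.016413) ≈ -35.70 dB
∠H = 0.00° − 66.80° = -66.80°

Substitute s = j92:
Numerator: 100 = 100 + j0
Denominator: (j92)^2 + 140(j92) + 4000 = -4464 + j12880
|N| = √(100² + 0²) ≈ 100, ∠N ≈ 0.00°
|D| = √(4464² + 12880²) ≈ 13632, ∠D ≈ 109.12°
|H| = 100 / 13632 ≈ 0.0073357
Gain = 20 log₁₀(0.0073357) ≈ -42.69 dB
∠H = 0.00° − 109.12° = -109.12°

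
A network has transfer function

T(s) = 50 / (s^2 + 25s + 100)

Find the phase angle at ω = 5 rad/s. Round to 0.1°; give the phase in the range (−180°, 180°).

-59.0°

Substitute s = j5:
Numerator: 50 = 50 + j0
Denominator: (j5)^2 + 25(j5) + 100 = 75 + j125
|N| = √(50² + 0²) ≈ 50, ∠N ≈ 0.00°
|D| = √(75² + 125²) ≈ 145.77, ∠D ≈ 59.04°
∠T = 0.00° − 59.04° = -59.04°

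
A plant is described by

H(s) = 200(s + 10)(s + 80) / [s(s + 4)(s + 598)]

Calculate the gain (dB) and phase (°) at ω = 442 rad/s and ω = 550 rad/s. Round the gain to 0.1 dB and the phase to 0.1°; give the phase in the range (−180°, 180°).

ω = 442: -11.3 dB, -47.5°; ω = 550: -12.1 dB, -51.5°

At s = jω = j442:
zero (s+10): 10 + j442 → |·| = √(10²+442²) = √195464 ≈ 442.11, ∠ = arctan(442/10) ≈ 88.70°
zero (s+80): 80 + j442 → |·| = √(80²+442²) = √201764 ≈ 449.18, ∠ = arctan(442/80) ≈ 79.74°
pole (s+4): 4 + j442 → |·| = √(4²+442²) = √195380 ≈ 442.02, ∠ = arctan(442/4) ≈ 89.48°
pole (s+598): 598 + j442 → |·| = √(598²+442²) = √552968 ≈ 743.62, ∠ = arctan(442/598) ≈ 36.47°
pole at origin: |s| = 442, ∠ = 90.00° (in denominator)
|H| = 200 · 1.9859e+05 / 1.4528e+08 ≈ 0.27339
Gain = 20 log₁₀(0.27339) ≈ -11.26 dB
∠H = 168.44° − 215.95° = -47.51°

At s = jω = j550:
zero (s+10): 10 + j550 → |·| = √(10²+550²) = √302600 ≈ 550.09, ∠ = arctan(550/10) ≈ 88.96°
zero (s+80): 80 + j550 → |·| = √(80²+550²) = √308900 ≈ 555.79, ∠ = arctan(550/80) ≈ 81.72°
pole (s+4): 4 + j550 → |·| = √(4²+550²) = √302516 ≈ 550.01, ∠ = arctan(550/4) ≈ 89.58°
pole (s+598): 598 + j550 → |·| = √(598²+550²) = √660104 ≈ 812.47, ∠ = arctan(550/598) ≈ 42.61°
pole at origin: |s| = 550, ∠ = 90.00° (in denominator)
|H| = 200 · 3.0573e+05 / 2.4578e+08 ≈ 0.24878
Gain = 20 log₁₀(0.24878) ≈ -12.08 dB
∠H = 170.68° − 222.19° = -51.51°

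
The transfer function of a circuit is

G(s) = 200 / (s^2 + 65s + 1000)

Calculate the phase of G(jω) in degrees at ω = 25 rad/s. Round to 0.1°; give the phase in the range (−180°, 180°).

-77.0°

Substitute s = j25:
Numerator: 200 = 200 + j0
Denominator: (j25)^2 + 65(j25) + 1000 = 375 + j1625
|N| = √(200² + 0²) ≈ 200, ∠N ≈ 0.00°
|D| = √(375² + 1625²) ≈ 1667.7, ∠D ≈ 77.01°
∠G = 0.00° − 77.01° = -77.01°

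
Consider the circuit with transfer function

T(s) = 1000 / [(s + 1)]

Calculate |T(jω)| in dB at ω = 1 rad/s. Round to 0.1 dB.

At ω = 1 rad/s:
pole (1 + j1·1) = 1 + j1 → |·| ≈ 1.4142, ∠ ≈ 45.00°
|T| = 1000 · 1 / (1.4142) ≈ 707.11
Gain = 20 log₁₀(707.11) ≈ 56.99 dB

57.0 dB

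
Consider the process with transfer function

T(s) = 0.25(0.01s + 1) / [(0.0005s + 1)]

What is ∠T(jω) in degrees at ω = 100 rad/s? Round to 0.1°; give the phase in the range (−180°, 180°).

42.1°

At ω = 100 rad/s:
zero (1 + j100·0.01) = 1 + j1 → |·| ≈ 1.4142, ∠ ≈ 45.00°
pole (1 + j100·0.0005) = 1 + j0.05 → |·| ≈ 1.0012, ∠ ≈ 2.86°
∠T = (45.00°) − (2.86°) = 42.14°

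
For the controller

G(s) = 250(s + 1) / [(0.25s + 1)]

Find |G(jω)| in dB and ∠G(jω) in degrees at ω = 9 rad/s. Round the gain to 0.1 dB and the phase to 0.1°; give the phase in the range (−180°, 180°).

At ω = 9 rad/s:
zero (1 + j9·1) = 1 + j9 → |·| ≈ 9.0554, ∠ ≈ 83.66°
pole (1 + j9·0.25) = 1 + j2.25 → |·| ≈ 2.4622, ∠ ≈ 66.04°
|G| = 250 · 9.0554 / (2.4622) ≈ 919.44
Gain = 20 log₁₀(919.44) ≈ 59.27 dB
∠G = (83.66°) − (66.04°) = 17.62°

59.3 dB, 17.6°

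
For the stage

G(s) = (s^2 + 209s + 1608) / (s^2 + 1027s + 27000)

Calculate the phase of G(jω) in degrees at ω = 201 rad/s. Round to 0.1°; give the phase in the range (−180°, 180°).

Substitute s = j201:
Numerator: (j201)^2 + 209(j201) + 1608 = -38793 + j42009
Denominator: (j201)^2 + 1027(j201) + 27000 = -13401 + j206427
|N| = √(38793² + 42009²) ≈ 57181, ∠N ≈ 132.72°
|D| = √(13401² + 206427²) ≈ 2.0686e+05, ∠D ≈ 93.71°
∠G = 132.72° − 93.71° = 39.01°

39.0°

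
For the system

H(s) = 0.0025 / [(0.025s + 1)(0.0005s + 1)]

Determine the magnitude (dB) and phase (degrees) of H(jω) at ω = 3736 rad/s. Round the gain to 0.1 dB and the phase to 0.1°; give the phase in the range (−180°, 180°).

-98.0 dB, -151.2°

At ω = 3736 rad/s:
pole (1 + j3736·0.025) = 1 + j93.4 → |·| ≈ 93.405, ∠ ≈ 89.39°
pole (1 + j3736·0.0005) = 1 + j1.868 → |·| ≈ 2.1188, ∠ ≈ 61.84°
|H| = 0.0025 · 1 / (93.405 · 2.1188) ≈ 1.2632e-05
Gain = 20 log₁₀(1.2632e-05) ≈ -97.97 dB
∠H = (0°) − (89.39° + 61.84°) = -151.23°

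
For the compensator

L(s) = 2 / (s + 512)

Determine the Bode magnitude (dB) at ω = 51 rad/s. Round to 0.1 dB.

At s = jω = j51:
pole (s+512): 512 + j51 → |·| = √(512²+51²) = √264745 ≈ 514.53, ∠ = arctan(51/512) ≈ 5.69°
|L| = 2 / 514.53 ≈ 0.003887
Gain = 20 log₁₀(0.003887) ≈ -48.21 dB

-48.2 dB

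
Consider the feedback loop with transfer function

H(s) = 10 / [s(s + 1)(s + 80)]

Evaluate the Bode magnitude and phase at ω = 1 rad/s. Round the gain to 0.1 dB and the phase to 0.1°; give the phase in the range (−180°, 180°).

At s = jω = j1:
pole (s+1): 1 + j1 → |·| = √(1²+1²) = √2 ≈ 1.4142, ∠ = arctan(1/1) ≈ 45.00°
pole (s+80): 80 + j1 → |·| = √(80²+1²) = √6401 ≈ 80.006, ∠ = arctan(1/80) ≈ 0.72°
pole at origin: |s| = 1, ∠ = 90.00° (in denominator)
|H| = 10 / 113.14 ≈ 0.088386
Gain = 20 log₁₀(0.088386) ≈ -21.07 dB
∠H = 0.00° − 135.72° = -135.72°

-21.1 dB, -135.7°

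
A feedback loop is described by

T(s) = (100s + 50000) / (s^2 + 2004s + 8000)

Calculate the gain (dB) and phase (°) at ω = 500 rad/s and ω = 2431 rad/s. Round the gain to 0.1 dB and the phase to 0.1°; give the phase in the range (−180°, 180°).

ω = 500: -23.3 dB, -58.6°; ω = 2431: -29.8 dB, -62.1°

Substitute s = j500:
Numerator: 100(j500) + 50000 = 50000 + j50000
Denominator: (j500)^2 + 2004(j500) + 8000 = -242000 + j1002000
|N| = √(50000² + 50000²) ≈ 70711, ∠N ≈ 45.00°
|D| = √(242000² + 1002000²) ≈ 1.0308e+06, ∠D ≈ 103.58°
|T| = 70711 / 1.0308e+06 ≈ 0.068598
Gain = 20 log₁₀(0.068598) ≈ -23.27 dB
∠T = 45.00° − 103.58° = -58.58°

Substitute s = j2431:
Numerator: 100(j2431) + 50000 = 50000 + j243100
Denominator: (j2431)^2 + 2004(j2431) + 8000 = -5901761 + j4871724
|N| = √(50000² + 243100²) ≈ 2.4819e+05, ∠N ≈ 78.38°
|D| = √(5901761² + 4871724²) ≈ 7.6527e+06, ∠D ≈ 140.46°
|T| = 2.4819e+05 / 7.6527e+06 ≈ 0.032432
Gain = 20 log₁₀(0.032432) ≈ -29.78 dB
∠T = 78.38° − 140.46° = -62.08°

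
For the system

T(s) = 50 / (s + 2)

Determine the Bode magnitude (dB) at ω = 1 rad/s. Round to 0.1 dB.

Substitute s = j1:
Numerator: 50 = 50 + j0
Denominator: (j1) + 2 = 2 + j1
|N| = √(50² + 0²) ≈ 50, ∠N ≈ 0.00°
|D| = √(2² + 1²) ≈ 2.2361, ∠D ≈ 26.57°
|T| = 50 / 2.2361 ≈ 22.36
Gain = 20 log₁₀(22.36) ≈ 26.99 dB

27.0 dB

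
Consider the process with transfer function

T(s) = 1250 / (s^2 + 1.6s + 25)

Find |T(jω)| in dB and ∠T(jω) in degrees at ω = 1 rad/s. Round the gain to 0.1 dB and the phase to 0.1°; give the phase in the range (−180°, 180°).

34.3 dB, -3.8°

At s = jω = j1:
quadratic: (j1)² + 1.6·j1 + 25 = 24 + j1.6 → |·| ≈ 24.053, ∠ ≈ 3.81°
|T| = 1250 / 24.053 ≈ 51.969
Gain = 20 log₁₀(51.969) ≈ 34.31 dB
∠T = 0.00° − 3.81° = -3.81°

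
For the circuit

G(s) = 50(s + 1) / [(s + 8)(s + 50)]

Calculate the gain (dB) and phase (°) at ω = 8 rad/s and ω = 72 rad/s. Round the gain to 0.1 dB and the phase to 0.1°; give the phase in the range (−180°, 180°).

At s = jω = j8:
zero (s+1): 1 + j8 → |·| = √(1²+8²) = √65 ≈ 8.0623, ∠ = arctan(8/1) ≈ 82.87°
pole (s+8): 8 + j8 → |·| = √(8²+8²) = √128 ≈ 11.314, ∠ = arctan(8/8) ≈ 45.00°
pole (s+50): 50 + j8 → |·| = √(50²+8²) = √2564 ≈ 50.636, ∠ = arctan(8/50) ≈ 9.09°
|G| = 50 · 8.0623 / 572.9 ≈ 0.70364
Gain = 20 log₁₀(0.70364) ≈ -3.05 dB
∠G = 82.87° − 54.09° = 28.78°

At s = jω = j72:
zero (s+1): 1 + j72 → |·| = √(1²+72²) = √5185 ≈ 72.007, ∠ = arctan(72/1) ≈ 89.20°
pole (s+8): 8 + j72 → |·| = √(8²+72²) = √5248 ≈ 72.443, ∠ = arctan(72/8) ≈ 83.66°
pole (s+50): 50 + j72 → |·| = √(50²+72²) = √7684 ≈ 87.658, ∠ = arctan(72/50) ≈ 55.22°
|G| = 50 · 72.007 / 6350.2 ≈ 0.56697
Gain = 20 log₁₀(0.56697) ≈ -4.93 dB
∠G = 89.20° − 138.88° = -49.68°

ω = 8: -3.1 dB, 28.8°; ω = 72: -4.9 dB, -49.7°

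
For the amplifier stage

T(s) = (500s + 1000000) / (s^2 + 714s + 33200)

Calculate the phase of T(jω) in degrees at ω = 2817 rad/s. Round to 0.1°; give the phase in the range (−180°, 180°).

-111.1°

Substitute s = j2817:
Numerator: 500(j2817) + 1000000 = 1000000 + j1408500
Denominator: (j2817)^2 + 714(j2817) + 33200 = -7902289 + j2011338
|N| = √(1000000² + 1408500²) ≈ 1.7274e+06, ∠N ≈ 54.63°
|D| = √(7902289² + 2011338²) ≈ 8.1542e+06, ∠D ≈ 165.72°
∠T = 54.63° − 165.72° = -111.09°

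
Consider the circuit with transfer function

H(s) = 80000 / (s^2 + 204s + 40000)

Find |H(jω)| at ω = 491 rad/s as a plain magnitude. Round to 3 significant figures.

0.356

At s = jω = j491:
quadratic: (j491)² + 204·j491 + 40000 = -201081 + j100164 → |·| ≈ 2.2465e+05, ∠ ≈ 153.52°
|H| = 80000 / 2.2465e+05 ≈ 0.35611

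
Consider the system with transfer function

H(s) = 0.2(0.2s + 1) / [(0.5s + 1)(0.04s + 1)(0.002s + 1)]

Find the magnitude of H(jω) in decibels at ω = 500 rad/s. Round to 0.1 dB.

-51.0 dB

At ω = 500 rad/s:
zero (1 + j500·0.2) = 1 + j100 → |·| ≈ 100, ∠ ≈ 89.43°
pole (1 + j500·0.5) = 1 + j250 → |·| ≈ 250, ∠ ≈ 89.77°
pole (1 + j500·0.04) = 1 + j20 → |·| ≈ 20.025, ∠ ≈ 87.14°
pole (1 + j500·0.002) = 1 + j1 → |·| ≈ 1.4142, ∠ ≈ 45.00°
|H| = 0.2 · 100 / (250 · 20.025 · 1.4142) ≈ 0.0028249
Gain = 20 log₁₀(0.0028249) ≈ -50.98 dB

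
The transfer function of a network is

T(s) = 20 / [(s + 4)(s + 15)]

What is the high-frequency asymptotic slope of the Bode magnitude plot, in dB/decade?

Each pole contributes −20 dB/decade at high frequency; each zero contributes +20 dB/decade.
Net: 0 zero(s) − 2 pole(s) → -40 dB/decade.

-40 dB/decade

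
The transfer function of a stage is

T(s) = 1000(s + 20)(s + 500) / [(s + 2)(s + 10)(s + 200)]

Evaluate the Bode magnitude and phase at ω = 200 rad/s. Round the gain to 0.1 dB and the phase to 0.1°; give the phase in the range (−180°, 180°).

At s = jω = j200:
zero (s+20): 20 + j200 → |·| = √(20²+200²) = √40400 ≈ 201, ∠ = arctan(200/20) ≈ 84.29°
zero (s+500): 500 + j200 → |·| = √(500²+200²) = √290000 ≈ 538.52, ∠ = arctan(200/500) ≈ 21.80°
pole (s+2): 2 + j200 → |·| = √(2²+200²) = √40004 ≈ 200.01, ∠ = arctan(200/2) ≈ 89.43°
pole (s+10): 10 + j200 → |·| = √(10²+200²) = √40100 ≈ 200.25, ∠ = arctan(200/10) ≈ 87.14°
pole (s+200): 200 + j200 → |·| = √(200²+200²) = √80000 ≈ 282.84, ∠ = arctan(200/200) ≈ 45.00°
|T| = 1000 · 1.0824e+05 / 1.1328e+07 ≈ 9.5551
Gain = 20 log₁₀(9.5551) ≈ 19.60 dB
∠T = 106.09° − 221.57° = -115.48°

19.6 dB, -115.5°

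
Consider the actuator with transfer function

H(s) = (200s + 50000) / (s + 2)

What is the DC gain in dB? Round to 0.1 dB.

88.0 dB

H(0) = 50000 / 2 = 25000
20 log₁₀(25000) ≈ 87.96 dB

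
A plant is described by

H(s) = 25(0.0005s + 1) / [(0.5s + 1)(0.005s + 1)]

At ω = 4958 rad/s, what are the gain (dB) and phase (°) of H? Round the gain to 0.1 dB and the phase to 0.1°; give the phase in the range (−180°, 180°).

-59.3 dB, -109.6°

At ω = 4958 rad/s:
zero (1 + j4958·0.0005) = 1 + j2.479 → |·| ≈ 2.6731, ∠ ≈ 68.03°
pole (1 + j4958·0.5) = 1 + j2479 → |·| ≈ 2479, ∠ ≈ 89.98°
pole (1 + j4958·0.005) = 1 + j24.79 → |·| ≈ 24.81, ∠ ≈ 87.69°
|H| = 25 · 2.6731 / (2479 · 24.81) ≈ 0.0010866
Gain = 20 log₁₀(0.0010866) ≈ -59.28 dB
∠H = (68.03°) − (89.98° + 87.69°) = -109.64°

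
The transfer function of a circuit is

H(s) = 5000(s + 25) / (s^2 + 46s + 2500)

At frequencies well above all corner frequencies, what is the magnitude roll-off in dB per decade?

Each pole contributes −20 dB/decade at high frequency; each zero contributes +20 dB/decade.
Net: 1 zero(s) − 2 pole(s) → -20 dB/decade.

-20 dB/decade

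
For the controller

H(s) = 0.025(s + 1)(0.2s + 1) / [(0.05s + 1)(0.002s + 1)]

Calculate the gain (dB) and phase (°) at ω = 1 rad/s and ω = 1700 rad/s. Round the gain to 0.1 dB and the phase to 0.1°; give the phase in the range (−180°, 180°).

ω = 1: -28.9 dB, 53.3°; ω = 1700: 33.6 dB, 16.9°

At ω = 1 rad/s:
zero (1 + j1·1) = 1 + j1 → |·| ≈ 1.4142, ∠ ≈ 45.00°
zero (1 + j1·0.2) = 1 + j0.2 → |·| ≈ 1.0198, ∠ ≈ 11.31°
pole (1 + j1·0.05) = 1 + j0.05 → |·| ≈ 1.0012, ∠ ≈ 2.86°
pole (1 + j1·0.002) = 1 + j0.002 → |·| ≈ 1, ∠ ≈ 0.11°
|H| = 0.025 · 1.4142 · 1.0198 / (1.0012 · 1) ≈ 0.036012
Gain = 20 log₁₀(0.036012) ≈ -28.87 dB
∠H = (45.00° + 11.31°) − (2.86° + 0.11°) = 53.34°

At ω = 1700 rad/s:
zero (1 + j1700·1) = 1 + j1700 → |·| ≈ 1700, ∠ ≈ 89.97°
zero (1 + j1700·0.2) = 1 + j340 → |·| ≈ 340, ∠ ≈ 89.83°
pole (1 + j1700·0.05) = 1 + j85 → |·| ≈ 85.006, ∠ ≈ 89.33°
pole (1 + j1700·0.002) = 1 + j3.4 → |·| ≈ 3.544, ∠ ≈ 73.61°
|H| = 0.025 · 1700 · 340 / (85.006 · 3.544) ≈ 47.965
Gain = 20 log₁₀(47.965) ≈ 33.62 dB
∠H = (89.97° + 89.83°) − (89.33° + 73.61°) = 16.86°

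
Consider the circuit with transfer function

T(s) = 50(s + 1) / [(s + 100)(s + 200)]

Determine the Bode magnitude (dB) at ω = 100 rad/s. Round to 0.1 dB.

-16.0 dB

At s = jω = j100:
zero (s+1): 1 + j100 → |·| = √(1²+100²) = √10001 ≈ 100, ∠ = arctan(100/1) ≈ 89.43°
pole (s+100): 100 + j100 → |·| = √(100²+100²) = √20000 ≈ 141.42, ∠ = arctan(100/100) ≈ 45.00°
pole (s+200): 200 + j100 → |·| = √(200²+100²) = √50000 ≈ 223.61, ∠ = arctan(100/200) ≈ 26.57°
|T| = 50 · 100 / 31623 ≈ 0.15811
Gain = 20 log₁₀(0.15811) ≈ -16.02 dB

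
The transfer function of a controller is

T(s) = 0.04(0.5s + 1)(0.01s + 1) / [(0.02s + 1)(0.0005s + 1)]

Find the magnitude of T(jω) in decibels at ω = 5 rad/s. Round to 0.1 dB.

At ω = 5 rad/s:
zero (1 + j5·0.5) = 1 + j2.5 → |·| ≈ 2.6926, ∠ ≈ 68.20°
zero (1 + j5·0.01) = 1 + j0.05 → |·| ≈ 1.0012, ∠ ≈ 2.86°
pole (1 + j5·0.02) = 1 + j0.1 → |·| ≈ 1.005, ∠ ≈ 5.71°
pole (1 + j5·0.0005) = 1 + j0.0025 → |·| ≈ 1, ∠ ≈ 0.14°
|T| = 0.04 · 2.6926 · 1.0012 / (1.005 · 1) ≈ 0.1073
Gain = 20 log₁₀(0.1073) ≈ -19.39 dB

-19.4 dB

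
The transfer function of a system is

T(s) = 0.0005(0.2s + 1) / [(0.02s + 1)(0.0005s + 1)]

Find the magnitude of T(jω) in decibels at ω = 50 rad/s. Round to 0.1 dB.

-49.0 dB

At ω = 50 rad/s:
zero (1 + j50·0.2) = 1 + j10 → |·| ≈ 10.05, ∠ ≈ 84.29°
pole (1 + j50·0.02) = 1 + j1 → |·| ≈ 1.4142, ∠ ≈ 45.00°
pole (1 + j50·0.0005) = 1 + j0.025 → |·| ≈ 1.0003, ∠ ≈ 1.43°
|T| = 0.0005 · 10.05 / (1.4142 · 1.0003) ≈ 0.0035522
Gain = 20 log₁₀(0.0035522) ≈ -48.99 dB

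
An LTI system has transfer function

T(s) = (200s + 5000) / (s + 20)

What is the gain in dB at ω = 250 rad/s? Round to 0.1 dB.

46.0 dB

Substitute s = j250:
Numerator: 200(j250) + 5000 = 5000 + j50000
Denominator: (j250) + 20 = 20 + j250
|N| = √(5000² + 50000²) ≈ 50249, ∠N ≈ 84.29°
|D| = √(20² + 250²) ≈ 250.8, ∠D ≈ 85.43°
|T| = 50249 / 250.8 ≈ 200.35
Gain = 20 log₁₀(200.35) ≈ 46.04 dB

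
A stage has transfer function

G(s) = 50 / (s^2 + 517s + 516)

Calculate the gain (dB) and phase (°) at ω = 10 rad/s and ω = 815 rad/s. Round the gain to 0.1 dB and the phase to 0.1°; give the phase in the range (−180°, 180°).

Substitute s = j10:
Numerator: 50 = 50 + j0
Denominator: (j10)^2 + 517(j10) + 516 = 416 + j5170
|N| = √(50² + 0²) ≈ 50, ∠N ≈ 0.00°
|D| = √(416² + 5170²) ≈ 5186.7, ∠D ≈ 85.40°
|G| = 50 / 5186.7 ≈ 0.00964
Gain = 20 log₁₀(0.00964) ≈ -40.32 dB
∠G = 0.00° − 85.40° = -85.40°

Substitute s = j815:
Numerator: 50 = 50 + j0
Denominator: (j815)^2 + 517(j815) + 516 = -663709 + j421355
|N| = √(50² + 0²) ≈ 50, ∠N ≈ 0.00°
|D| = √(663709² + 421355²) ≈ 7.8616e+05, ∠D ≈ 147.59°
|G| = 50 / 7.8616e+05 ≈ 6.36e-05
Gain = 20 log₁₀(6.36e-05) ≈ -83.93 dB
∠G = 0.00° − 147.59° = -147.59°

ω = 10: -40.3 dB, -85.4°; ω = 815: -83.9 dB, -147.6°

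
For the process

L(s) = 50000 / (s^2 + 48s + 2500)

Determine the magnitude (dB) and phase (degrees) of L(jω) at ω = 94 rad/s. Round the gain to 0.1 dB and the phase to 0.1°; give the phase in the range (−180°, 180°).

At s = jω = j94:
quadratic: (j94)² + 48·j94 + 2500 = -6336 + j4512 → |·| ≈ 7778.4, ∠ ≈ 144.54°
|L| = 50000 / 7778.4 ≈ 6.4281
Gain = 20 log₁₀(6.4281) ≈ 16.16 dB
∠L = 0.00° − 144.54° = -144.54°

16.2 dB, -144.5°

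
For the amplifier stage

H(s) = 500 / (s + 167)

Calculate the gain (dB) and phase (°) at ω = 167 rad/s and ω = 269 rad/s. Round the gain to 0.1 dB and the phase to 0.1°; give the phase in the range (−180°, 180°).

ω = 167: 6.5 dB, -45.0°; ω = 269: 4.0 dB, -58.2°

At s = jω = j167:
pole (s+167): 167 + j167 → |·| = √(167²+167²) = √55778 ≈ 236.17, ∠ = arctan(167/167) ≈ 45.00°
|H| = 500 / 236.17 ≈ 2.1171
Gain = 20 log₁₀(2.1171) ≈ 6.51 dB
∠H = 0.00° − 45.00° = -45.00°

At s = jω = j269:
pole (s+167): 167 + j269 → |·| = √(167²+269²) = √100250 ≈ 316.62, ∠ = arctan(269/167) ≈ 58.17°
|H| = 500 / 316.62 ≈ 1.5792
Gain = 20 log₁₀(1.5792) ≈ 3.97 dB
∠H = 0.00° − 58.17° = -58.17°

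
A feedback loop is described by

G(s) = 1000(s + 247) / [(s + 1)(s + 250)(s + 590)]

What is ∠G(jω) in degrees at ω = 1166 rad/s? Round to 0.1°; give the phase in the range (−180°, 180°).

-153.0°

At s = jω = j1166:
zero (s+247): 247 + j1166 → |·| = √(247²+1166²) = √1420565 ≈ 1191.9, ∠ = arctan(1166/247) ≈ 78.04°
pole (s+1): 1 + j1166 → |·| = √(1²+1166²) = √1359557 ≈ 1166, ∠ = arctan(1166/1) ≈ 89.95°
pole (s+250): 250 + j1166 → |·| = √(250²+1166²) = √1422056 ≈ 1192.5, ∠ = arctan(1166/250) ≈ 77.90°
pole (s+590): 590 + j1166 → |·| = √(590²+1166²) = √1707656 ≈ 1306.8, ∠ = arctan(1166/590) ≈ 63.16°
∠G = 78.04° − 231.01° = -152.97°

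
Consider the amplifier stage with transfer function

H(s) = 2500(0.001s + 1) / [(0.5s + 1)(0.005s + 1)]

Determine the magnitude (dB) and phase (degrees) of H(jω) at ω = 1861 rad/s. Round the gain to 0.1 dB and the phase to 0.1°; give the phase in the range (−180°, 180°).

At ω = 1861 rad/s:
zero (1 + j1861·0.001) = 1 + j1.861 → |·| ≈ 2.1127, ∠ ≈ 61.75°
pole (1 + j1861·0.5) = 1 + j930.5 → |·| ≈ 930.5, ∠ ≈ 89.94°
pole (1 + j1861·0.005) = 1 + j9.305 → |·| ≈ 9.3586, ∠ ≈ 83.87°
|H| = 2500 · 2.1127 / (930.5 · 9.3586) ≈ 0.60653
Gain = 20 log₁₀(0.60653) ≈ -4.34 dB
∠H = (61.75°) − (89.94° + 83.87°) = -112.06°

-4.3 dB, -112.1°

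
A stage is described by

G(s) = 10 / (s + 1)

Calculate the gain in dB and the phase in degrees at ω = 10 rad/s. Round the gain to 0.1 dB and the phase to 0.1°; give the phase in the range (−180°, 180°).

-0.0 dB, -84.3°

Substitute s = j10:
Numerator: 10 = 10 + j0
Denominator: (j10) + 1 = 1 + j10
|N| = √(10² + 0²) ≈ 10, ∠N ≈ 0.00°
|D| = √(1² + 10²) ≈ 10.05, ∠D ≈ 84.29°
|G| = 10 / 10.05 ≈ 0.99502
Gain = 20 log₁₀(0.99502) ≈ -0.04 dB
∠G = 0.00° − 84.29° = -84.29°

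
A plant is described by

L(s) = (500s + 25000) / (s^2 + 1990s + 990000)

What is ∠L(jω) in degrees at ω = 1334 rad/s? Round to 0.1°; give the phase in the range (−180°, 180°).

Substitute s = j1334:
Numerator: 500(j1334) + 25000 = 25000 + j667000
Denominator: (j1334)^2 + 1990(j1334) + 990000 = -789556 + j2654660
|N| = √(25000² + 667000²) ≈ 6.6747e+05, ∠N ≈ 87.85°
|D| = √(789556² + 2654660²) ≈ 2.7696e+06, ∠D ≈ 106.56°
∠L = 87.85° − 106.56° = -18.71°

-18.7°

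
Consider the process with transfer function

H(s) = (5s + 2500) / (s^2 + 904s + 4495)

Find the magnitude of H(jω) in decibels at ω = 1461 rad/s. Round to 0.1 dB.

-50.2 dB

Substitute s = j1461:
Numerator: 5(j1461) + 2500 = 2500 + j7305
Denominator: (j1461)^2 + 904(j1461) + 4495 = -2130026 + j1320744
|N| = √(2500² + 7305²) ≈ 7720.9, ∠N ≈ 71.11°
|D| = √(2130026² + 1320744²) ≈ 2.5063e+06, ∠D ≈ 148.20°
|H| = 7720.9 / 2.5063e+06 ≈ 0.0030806
Gain = 20 log₁₀(0.0030806) ≈ -50.23 dB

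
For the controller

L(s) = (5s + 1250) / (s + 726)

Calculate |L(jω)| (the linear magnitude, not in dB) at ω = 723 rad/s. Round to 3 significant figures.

3.73

Substitute s = j723:
Numerator: 5(j723) + 1250 = 1250 + j3615
Denominator: (j723) + 726 = 726 + j723
|N| = √(1250² + 3615²) ≈ 3825, ∠N ≈ 70.93°
|D| = √(726² + 723²) ≈ 1024.6, ∠D ≈ 44.88°
|L| = 3825 / 1024.6 ≈ 3.7332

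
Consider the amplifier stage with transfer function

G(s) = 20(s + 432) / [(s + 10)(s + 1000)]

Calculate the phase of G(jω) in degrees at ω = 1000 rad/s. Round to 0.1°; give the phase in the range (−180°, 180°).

At s = jω = j1000:
zero (s+432): 432 + j1000 → |·| = √(432²+1000²) = √1186624 ≈ 1089.3, ∠ = arctan(1000/432) ≈ 66.64°
pole (s+10): 10 + j1000 → |·| = √(10²+1000²) = √1000100 ≈ 1000, ∠ = arctan(1000/10) ≈ 89.43°
pole (s+1000): 1000 + j1000 → |·| = √(1000²+1000²) = √2000000 ≈ 1414.2, ∠ = arctan(1000/1000) ≈ 45.00°
∠G = 66.64° − 134.43° = -67.79°

-67.8°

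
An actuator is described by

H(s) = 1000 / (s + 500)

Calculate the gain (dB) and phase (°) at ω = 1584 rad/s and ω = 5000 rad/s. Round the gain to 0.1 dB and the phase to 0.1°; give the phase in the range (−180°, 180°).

ω = 1584: -4.4 dB, -72.5°; ω = 5000: -14.0 dB, -84.3°

At s = jω = j1584:
pole (s+500): 500 + j1584 → |·| = √(500²+1584²) = √2759056 ≈ 1661, ∠ = arctan(1584/500) ≈ 72.48°
|H| = 1000 / 1661 ≈ 0.60205
Gain = 20 log₁₀(0.60205) ≈ -4.41 dB
∠H = 0.00° − 72.48° = -72.48°

At s = jω = j5000:
pole (s+500): 500 + j5000 → |·| = √(500²+5000²) = √25250000 ≈ 5024.9, ∠ = arctan(5000/500) ≈ 84.29°
|H| = 1000 / 5024.9 ≈ 0.19901
Gain = 20 log₁₀(0.19901) ≈ -14.02 dB
∠H = 0.00° − 84.29° = -84.29°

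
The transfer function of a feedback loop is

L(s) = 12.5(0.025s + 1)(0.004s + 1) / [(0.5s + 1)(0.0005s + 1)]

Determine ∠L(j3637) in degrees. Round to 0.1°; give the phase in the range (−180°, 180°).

24.3°

At ω = 3637 rad/s:
zero (1 + j3637·0.025) = 1 + j90.925 → |·| ≈ 90.93, ∠ ≈ 89.37°
zero (1 + j3637·0.004) = 1 + j14.548 → |·| ≈ 14.582, ∠ ≈ 86.07°
pole (1 + j3637·0.5) = 1 + j1818.5 → |·| ≈ 1818.5, ∠ ≈ 89.97°
pole (1 + j3637·0.0005) = 1 + j1.8185 → |·| ≈ 2.0753, ∠ ≈ 61.19°
∠L = (89.37° + 86.07°) − (89.97° + 61.19°) = 24.28°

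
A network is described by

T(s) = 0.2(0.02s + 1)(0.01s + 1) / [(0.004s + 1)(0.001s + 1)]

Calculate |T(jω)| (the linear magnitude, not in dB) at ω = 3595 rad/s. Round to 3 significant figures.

9.62

At ω = 3595 rad/s:
zero (1 + j3595·0.02) = 1 + j71.9 → |·| ≈ 71.907, ∠ ≈ 89.20°
zero (1 + j3595·0.01) = 1 + j35.95 → |·| ≈ 35.964, ∠ ≈ 88.41°
pole (1 + j3595·0.004) = 1 + j14.38 → |·| ≈ 14.415, ∠ ≈ 86.02°
pole (1 + j3595·0.001) = 1 + j3.595 → |·| ≈ 3.7315, ∠ ≈ 74.46°
|T| = 0.2 · 71.907 · 35.964 / (14.415 · 3.7315) ≈ 9.6155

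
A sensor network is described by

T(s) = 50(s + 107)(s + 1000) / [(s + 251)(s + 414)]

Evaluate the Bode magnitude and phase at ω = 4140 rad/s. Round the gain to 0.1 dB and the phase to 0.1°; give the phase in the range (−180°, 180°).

At s = jω = j4140:
zero (s+107): 107 + j4140 → |·| = √(107²+4140²) = √17151049 ≈ 4141.4, ∠ = arctan(4140/107) ≈ 88.52°
zero (s+1000): 1000 + j4140 → |·| = √(1000²+4140²) = √18139600 ≈ 4259.1, ∠ = arctan(4140/1000) ≈ 76.42°
pole (s+251): 251 + j4140 → |·| = √(251²+4140²) = √17202601 ≈ 4147.6, ∠ = arctan(4140/251) ≈ 86.53°
pole (s+414): 414 + j4140 → |·| = √(414²+4140²) = √17310996 ≈ 4160.6, ∠ = arctan(4140/414) ≈ 84.29°
|T| = 50 · 1.7639e+07 / 1.7257e+07 ≈ 51.107
Gain = 20 log₁₀(51.107) ≈ 34.17 dB
∠T = 164.94° − 170.82° = -5.88°

34.2 dB, -5.9°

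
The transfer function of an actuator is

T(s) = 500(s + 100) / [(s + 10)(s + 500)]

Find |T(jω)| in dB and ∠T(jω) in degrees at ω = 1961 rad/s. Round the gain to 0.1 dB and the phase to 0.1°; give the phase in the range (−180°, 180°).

At s = jω = j1961:
zero (s+100): 100 + j1961 → |·| = √(100²+1961²) = √3855521 ≈ 1963.5, ∠ = arctan(1961/100) ≈ 87.08°
pole (s+10): 10 + j1961 → |·| = √(10²+1961²) = √3845621 ≈ 1961, ∠ = arctan(1961/10) ≈ 89.71°
pole (s+500): 500 + j1961 → |·| = √(500²+1961²) = √4095521 ≈ 2023.7, ∠ = arctan(1961/500) ≈ 75.70°
|T| = 500 · 1963.5 / 3.9685e+06 ≈ 0.24739
Gain = 20 log₁₀(0.24739) ≈ -12.13 dB
∠T = 87.08° − 165.41° = -78.33°

-12.1 dB, -78.3°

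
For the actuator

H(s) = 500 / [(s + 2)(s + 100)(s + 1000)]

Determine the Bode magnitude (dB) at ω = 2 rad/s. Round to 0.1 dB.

At s = jω = j2:
pole (s+2): 2 + j2 → |·| = √(2²+2²) = √8 ≈ 2.8284, ∠ = arctan(2/2) ≈ 45.00°
pole (s+100): 100 + j2 → |·| = √(100²+2²) = √10004 ≈ 100.02, ∠ = arctan(2/100) ≈ 1.15°
pole (s+1000): 1000 + j2 → |·| = √(1000²+2²) = √1000004 ≈ 1000, ∠ = arctan(2/1000) ≈ 0.11°
|H| = 500 / 2.829e+05 ≈ 0.0017674
Gain = 20 log₁₀(0.0017674) ≈ -55.05 dB

-55.1 dB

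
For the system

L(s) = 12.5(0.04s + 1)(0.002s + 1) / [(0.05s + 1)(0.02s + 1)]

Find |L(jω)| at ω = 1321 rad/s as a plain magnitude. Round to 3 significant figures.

At ω = 1321 rad/s:
zero (1 + j1321·0.04) = 1 + j52.84 → |·| ≈ 52.849, ∠ ≈ 88.92°
zero (1 + j1321·0.002) = 1 + j2.642 → |·| ≈ 2.8249, ∠ ≈ 69.27°
pole (1 + j1321·0.05) = 1 + j66.05 → |·| ≈ 66.058, ∠ ≈ 89.13°
pole (1 + j1321·0.02) = 1 + j26.42 → |·| ≈ 26.439, ∠ ≈ 87.83°
|L| = 12.5 · 52.849 · 2.8249 / (66.058 · 26.439) ≈ 1.0685

1.07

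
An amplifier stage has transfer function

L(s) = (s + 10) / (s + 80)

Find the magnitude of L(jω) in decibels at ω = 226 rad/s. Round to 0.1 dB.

-0.5 dB

At s = jω = j226:
zero (s+10): 10 + j226 → |·| = √(10²+226²) = √51176 ≈ 226.22, ∠ = arctan(226/10) ≈ 87.47°
pole (s+80): 80 + j226 → |·| = √(80²+226²) = √57476 ≈ 239.74, ∠ = arctan(226/80) ≈ 70.51°
|L| = 1 · 226.22 / 239.74 ≈ 0.94361
Gain = 20 log₁₀(0.94361) ≈ -0.50 dB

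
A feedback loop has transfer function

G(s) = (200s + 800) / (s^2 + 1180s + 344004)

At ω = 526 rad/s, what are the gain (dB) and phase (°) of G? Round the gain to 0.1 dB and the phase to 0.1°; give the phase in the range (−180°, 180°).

-15.5 dB, 5.8°

Substitute s = j526:
Numerator: 200(j526) + 800 = 800 + j105200
Denominator: (j526)^2 + 1180(j526) + 344004 = 67328 + j620680
|N| = √(800² + 105200²) ≈ 1.052e+05, ∠N ≈ 89.56°
|D| = √(67328² + 620680²) ≈ 6.2432e+05, ∠D ≈ 83.81°
|G| = 1.052e+05 / 6.2432e+05 ≈ 0.1685
Gain = 20 log₁₀(0.1685) ≈ -15.47 dB
∠G = 89.56° − 83.81° = 5.75°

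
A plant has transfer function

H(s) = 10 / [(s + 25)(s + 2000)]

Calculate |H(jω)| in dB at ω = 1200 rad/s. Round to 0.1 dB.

At s = jω = j1200:
pole (s+25): 25 + j1200 → |·| = √(25²+1200²) = √1440625 ≈ 1200.3, ∠ = arctan(1200/25) ≈ 88.81°
pole (s+2000): 2000 + j1200 → |·| = √(2000²+1200²) = √5440000 ≈ 2332.4, ∠ = arctan(1200/2000) ≈ 30.96°
|H| = 10 / 2.7996e+06 ≈ 3.5719e-06
Gain = 20 log₁₀(3.5719e-06) ≈ -108.94 dB

-108.9 dB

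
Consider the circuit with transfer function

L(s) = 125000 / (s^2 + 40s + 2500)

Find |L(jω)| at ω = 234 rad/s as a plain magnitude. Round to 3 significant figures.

2.35

At s = jω = j234:
quadratic: (j234)² + 40·j234 + 2500 = -52256 + j9360 → |·| ≈ 53088, ∠ ≈ 169.84°
|L| = 125000 / 53088 ≈ 2.3546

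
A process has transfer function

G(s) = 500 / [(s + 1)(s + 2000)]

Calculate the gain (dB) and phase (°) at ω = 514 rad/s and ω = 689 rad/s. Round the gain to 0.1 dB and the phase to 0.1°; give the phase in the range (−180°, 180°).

ω = 514: -66.5 dB, -104.3°; ω = 689: -69.3 dB, -108.9°

At s = jω = j514:
pole (s+1): 1 + j514 → |·| = √(1²+514²) = √264197 ≈ 514, ∠ = arctan(514/1) ≈ 89.89°
pole (s+2000): 2000 + j514 → |·| = √(2000²+514²) = √4264196 ≈ 2065, ∠ = arctan(514/2000) ≈ 14.41°
|G| = 500 / 1.0614e+06 ≈ 0.00047108
Gain = 20 log₁₀(0.00047108) ≈ -66.54 dB
∠G = 0.00° − 104.30° = -104.30°

At s = jω = j689:
pole (s+1): 1 + j689 → |·| = √(1²+689²) = √474722 ≈ 689, ∠ = arctan(689/1) ≈ 89.92°
pole (s+2000): 2000 + j689 → |·| = √(2000²+689²) = √4474721 ≈ 2115.4, ∠ = arctan(689/2000) ≈ 19.01°
|G| = 500 / 1.4575e+06 ≈ 0.00034305
Gain = 20 log₁₀(0.00034305) ≈ -69.29 dB
∠G = 0.00° − 108.93° = -108.93°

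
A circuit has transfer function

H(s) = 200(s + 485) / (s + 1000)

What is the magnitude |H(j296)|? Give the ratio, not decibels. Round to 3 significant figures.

109

At s = jω = j296:
zero (s+485): 485 + j296 → |·| = √(485²+296²) = √322841 ≈ 568.19, ∠ = arctan(296/485) ≈ 31.40°
pole (s+1000): 1000 + j296 → |·| = √(1000²+296²) = √1087616 ≈ 1042.9, ∠ = arctan(296/1000) ≈ 16.49°
|H| = 200 · 568.19 / 1042.9 ≈ 108.96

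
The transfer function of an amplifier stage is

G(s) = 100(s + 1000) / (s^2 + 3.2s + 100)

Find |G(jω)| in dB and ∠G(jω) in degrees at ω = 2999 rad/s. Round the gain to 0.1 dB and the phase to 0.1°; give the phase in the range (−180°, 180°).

-29.1 dB, -108.4°

At s = jω = j2999:
zero (s+1000): 1000 + j2999 → |·| = √(1000²+2999²) = √9994001 ≈ 3161.3, ∠ = arctan(2999/1000) ≈ 71.56°
quadratic: (j2999)² + 3.2·j2999 + 100 = -8993901 + j9596.8 → |·| ≈ 8.9939e+06, ∠ ≈ 179.94°
|G| = 100 · 3161.3 / 8.9939e+06 ≈ 0.035149
Gain = 20 log₁₀(0.035149) ≈ -29.08 dB
∠G = 71.56° − 179.94° = -108.38°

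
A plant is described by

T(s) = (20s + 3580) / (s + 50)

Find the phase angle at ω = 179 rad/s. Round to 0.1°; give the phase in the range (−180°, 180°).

-29.4°

Substitute s = j179:
Numerator: 20(j179) + 3580 = 3580 + j3580
Denominator: (j179) + 50 = 50 + j179
|N| = √(3580² + 3580²) ≈ 5062.9, ∠N ≈ 45.00°
|D| = √(50² + 179²) ≈ 185.85, ∠D ≈ 74.39°
∠T = 45.00° − 74.39° = -29.39°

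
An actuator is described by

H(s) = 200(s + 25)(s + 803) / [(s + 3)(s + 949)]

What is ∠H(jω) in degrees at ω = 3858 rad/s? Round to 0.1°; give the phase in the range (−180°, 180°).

At s = jω = j3858:
zero (s+25): 25 + j3858 → |·| = √(25²+3858²) = √14884789 ≈ 3858.1, ∠ = arctan(3858/25) ≈ 89.63°
zero (s+803): 803 + j3858 → |·| = √(803²+3858²) = √15528973 ≈ 3940.7, ∠ = arctan(3858/803) ≈ 78.24°
pole (s+3): 3 + j3858 → |·| = √(3²+3858²) = √14884173 ≈ 3858, ∠ = arctan(3858/3) ≈ 89.96°
pole (s+949): 949 + j3858 → |·| = √(949²+3858²) = √15784765 ≈ 3973, ∠ = arctan(3858/949) ≈ 76.18°
∠H = 167.87° − 166.14° = 1.73°

1.7°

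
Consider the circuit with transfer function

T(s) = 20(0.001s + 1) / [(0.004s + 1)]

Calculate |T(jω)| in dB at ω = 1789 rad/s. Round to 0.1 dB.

At ω = 1789 rad/s:
zero (1 + j1789·0.001) = 1 + j1.789 → |·| ≈ 2.0495, ∠ ≈ 60.80°
pole (1 + j1789·0.004) = 1 + j7.156 → |·| ≈ 7.2255, ∠ ≈ 82.04°
|T| = 20 · 2.0495 / (7.2255) ≈ 5.673
Gain = 20 log₁₀(5.673) ≈ 15.08 dB

15.1 dB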